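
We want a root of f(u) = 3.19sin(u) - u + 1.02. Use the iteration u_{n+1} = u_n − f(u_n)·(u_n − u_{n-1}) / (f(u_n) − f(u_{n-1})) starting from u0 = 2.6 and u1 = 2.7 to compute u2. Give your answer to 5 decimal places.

2.61691

f(2.6) = 0.0644494, f(2.7) = -0.3166582
u2 = 2.7000000 − (-0.3166582)·(2.7000000 − 2.6000000) / (-0.3166582 − 0.0644494) = 2.7000000 − (-0.0316658)/(-0.3811076) = 2.6169111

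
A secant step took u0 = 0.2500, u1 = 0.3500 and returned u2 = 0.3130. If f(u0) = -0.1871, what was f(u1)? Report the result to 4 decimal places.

0.1099

The secant line through (0.2500, -0.1871) and (0.3500, f(u1)) crosses zero at u2 = 0.3130.
So (0.2500, -0.1871), (0.3500, f(u1)), (0.3130, 0) are collinear:
f(u1) = -0.1871 · (0.3500 − 0.3130) / (0.2500 − 0.3130) = -0.1871 · (0.037000)/(-0.063000) = 0.109884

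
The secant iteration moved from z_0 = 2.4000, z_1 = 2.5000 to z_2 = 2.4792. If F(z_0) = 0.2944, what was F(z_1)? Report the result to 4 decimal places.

-0.0773

The secant line through (2.4000, 0.2944) and (2.5000, F(z_1)) crosses zero at z_2 = 2.4792.
So (2.4000, 0.2944), (2.5000, F(z_1)), (2.4792, 0) are collinear:
F(z_1) = 0.2944 · (2.5000 − 2.4792) / (2.4000 − 2.4792) = 0.2944 · (0.020800)/(-0.079200) = -0.077317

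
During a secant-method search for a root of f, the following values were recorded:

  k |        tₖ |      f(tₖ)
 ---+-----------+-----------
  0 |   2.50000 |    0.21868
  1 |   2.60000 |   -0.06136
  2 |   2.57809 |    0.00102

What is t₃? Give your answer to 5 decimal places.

2.57845

t₃ = 2.57809 − 0.00102·(2.57809 − 2.60000) / (0.00102 − (-0.06136))
   = 2.57809 − (-0.0000223)/(0.0623800) = 2.5784483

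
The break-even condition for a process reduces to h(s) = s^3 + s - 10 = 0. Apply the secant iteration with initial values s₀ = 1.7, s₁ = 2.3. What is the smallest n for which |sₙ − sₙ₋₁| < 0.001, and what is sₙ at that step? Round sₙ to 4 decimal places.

h(1.7) = -3.387000, h(2.3) = 4.467000
s₂ = 2.300000 − 4.467000·(0.600000)/(7.854000) = 1.958747;  |Δ| = 0.341253
h(1.958747) = -0.526147
s₃ = 1.958747 − (-0.526147)·(-0.341253)/(-4.993147) = 1.994706;  |Δ| = 0.035959
h(1.994706) = -0.068651
s₄ = 1.994706 − (-0.068651)·(0.035959)/(0.457496) = 2.000102;  |Δ| = 0.005396
h(2.000102) = 0.001329
s₅ = 2.000102 − 0.001329·(0.005396)/(0.069980) = 2.000000;  |Δ| = 0.000102
|s₅ − s₄| = 0.000102 < 0.001

n = 5, sₙ = 2.0000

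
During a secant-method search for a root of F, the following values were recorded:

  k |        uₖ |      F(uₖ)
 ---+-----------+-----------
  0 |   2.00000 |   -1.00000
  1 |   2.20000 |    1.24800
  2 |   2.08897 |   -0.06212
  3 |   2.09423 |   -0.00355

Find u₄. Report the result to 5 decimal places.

u₄ = 2.09423 − (-0.00355)·(2.09423 − 2.08897) / (-0.00355 − (-0.06212))
   = 2.09423 − (-0.0000187)/(0.0585700) = 2.0945488

2.09455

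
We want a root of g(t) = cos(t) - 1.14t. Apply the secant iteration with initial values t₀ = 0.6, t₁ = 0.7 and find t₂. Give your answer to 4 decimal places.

g(0.6) = 0.141336, g(0.7) = -0.033158
t₂ = 0.700000 − (-0.033158)·(0.700000 − 0.600000) / (-0.033158 − 0.141336) = 0.700000 − (-0.003316)/(-0.174493) = 0.680998

0.6810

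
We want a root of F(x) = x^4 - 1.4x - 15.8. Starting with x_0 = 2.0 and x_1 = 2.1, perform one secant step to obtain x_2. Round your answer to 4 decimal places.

F(2.0) = -2.600000, F(2.1) = 0.708100
x_2 = 2.100000 − 0.708100·(2.100000 − 2.000000) / (0.708100 − (-2.600000)) = 2.100000 − (0.070810)/(3.308100) = 2.078595

2.0786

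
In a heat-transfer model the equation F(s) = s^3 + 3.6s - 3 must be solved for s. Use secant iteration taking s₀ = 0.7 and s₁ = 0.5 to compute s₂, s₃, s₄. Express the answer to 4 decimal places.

F(0.7) = -0.137000, F(0.5) = -1.075000
s₂ = 0.500000 − (-1.075000)·(0.500000 − 0.700000) / (-1.075000 − (-0.137000)) = 0.500000 − (0.215000)/(-0.938000) = 0.729211
F(0.729211) = 0.012917
s₃ = 0.729211 − 0.012917·(0.729211 − 0.500000) / (0.012917 − (-1.075000)) = 0.729211 − (0.002961)/(1.087917) = 0.726490
F(0.726490) = -0.001205
s₄ = 0.726490 − (-0.001205)·(0.726490 − 0.729211) / (-0.001205 − 0.012917) = 0.726490 − (0.000003)/(-0.014123) = 0.726722

0.7292, 0.7265, 0.7267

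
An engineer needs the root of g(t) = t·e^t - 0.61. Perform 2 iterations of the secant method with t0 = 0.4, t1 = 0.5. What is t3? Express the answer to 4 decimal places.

0.4063

g(0.4) = -0.013270, g(0.5) = 0.214361
t2 = 0.500000 − 0.214361·(0.500000 − 0.400000) / (0.214361 − (-0.013270)) = 0.500000 − (0.021436)/(0.227631) = 0.405830
g(0.405830) = -0.001034
t3 = 0.405830 − (-0.001034)·(0.405830 − 0.500000) / (-0.001034 − 0.214361) = 0.405830 − (0.000097)/(-0.215394) = 0.406282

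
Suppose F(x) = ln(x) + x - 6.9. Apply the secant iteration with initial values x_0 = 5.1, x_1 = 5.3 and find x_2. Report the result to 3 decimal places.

F(5.1) = -0.17076, F(5.3) = 0.06771
x_2 = 5.30000 − 0.06771·(5.30000 − 5.10000) / (0.06771 − (-0.17076)) = 5.30000 − (0.01354)/(0.23847) = 5.24321

5.243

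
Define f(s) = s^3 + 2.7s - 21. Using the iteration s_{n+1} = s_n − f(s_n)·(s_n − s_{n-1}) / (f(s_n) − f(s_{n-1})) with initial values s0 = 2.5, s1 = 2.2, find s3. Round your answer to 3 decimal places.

2.435

f(2.5) = 1.37500, f(2.2) = -4.41200
s2 = 2.20000 − (-4.41200)·(2.20000 − 2.50000) / (-4.41200 − 1.37500) = 2.20000 − (1.32360)/(-5.78700) = 2.42872
f(2.42872) = -0.11622
s3 = 2.42872 − (-0.11622)·(2.42872 − 2.20000) / (-0.11622 − (-4.41200)) = 2.42872 − (-0.02658)/(4.29578) = 2.43491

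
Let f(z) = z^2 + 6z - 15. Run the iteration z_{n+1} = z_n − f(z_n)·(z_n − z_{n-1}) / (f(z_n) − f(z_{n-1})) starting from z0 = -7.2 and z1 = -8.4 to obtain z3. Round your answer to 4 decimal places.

f(-7.2) = -6.360000, f(-8.4) = 5.160000
z2 = -8.400000 − 5.160000·(-8.400000 − (-7.200000)) / (5.160000 − (-6.360000)) = -8.400000 − (-6.192000)/(11.520000) = -7.862500
f(-7.862500) = -0.356094
z3 = -7.862500 − (-0.356094)·(-7.862500 − (-8.400000)) / (-0.356094 − 5.160000) = -7.862500 − (-0.191400)/(-5.516094) = -7.897199

-7.8972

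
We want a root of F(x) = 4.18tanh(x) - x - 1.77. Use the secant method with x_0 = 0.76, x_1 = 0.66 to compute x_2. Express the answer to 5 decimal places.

F(0.76) = 0.1497017, F(0.66) = -0.0124409
x_2 = 0.6600000 − (-0.0124409)·(0.6600000 − 0.7600000) / (-0.0124409 − 0.1497017) = 0.6600000 − (0.0012441)/(-0.1621426) = 0.6676728

0.66767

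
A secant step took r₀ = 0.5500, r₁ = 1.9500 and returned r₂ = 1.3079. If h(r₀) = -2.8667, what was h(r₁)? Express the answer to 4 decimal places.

The secant line through (0.5500, -2.8667) and (1.9500, h(r₁)) crosses zero at r₂ = 1.3079.
So (0.5500, -2.8667), (1.9500, h(r₁)), (1.3079, 0) are collinear:
h(r₁) = -2.8667 · (1.9500 − 1.3079) / (0.5500 − 1.3079) = -2.8667 · (0.642100)/(-0.757900) = 2.428695

2.4287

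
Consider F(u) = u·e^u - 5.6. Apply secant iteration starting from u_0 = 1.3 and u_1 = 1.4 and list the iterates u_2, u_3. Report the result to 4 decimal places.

1.3915, 1.3920

F(1.3) = -0.829914, F(1.4) = 0.077280
u_2 = 1.400000 − 0.077280·(1.400000 − 1.300000) / (0.077280 − (-0.829914)) = 1.400000 − (0.007728)/(0.907194) = 1.391481
F(1.391481) = -0.005128
u_3 = 1.391481 − (-0.005128)·(1.391481 − 1.400000) / (-0.005128 − 0.077280) = 1.391481 − (0.000044)/(-0.082408) = 1.392012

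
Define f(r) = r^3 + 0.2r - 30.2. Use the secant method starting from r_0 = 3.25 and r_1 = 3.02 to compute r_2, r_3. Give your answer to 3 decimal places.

f(3.25) = 4.77812, f(3.02) = -2.05239
r_2 = 3.02000 − (-2.05239)·(3.02000 − 3.25000) / (-2.05239 − 4.77812) = 3.02000 − (0.47205)/(-6.83052) = 3.08911
f(3.08911) = -0.10406
r_3 = 3.08911 − (-0.10406)·(3.08911 − 3.02000) / (-0.10406 − (-2.05239)) = 3.08911 − (-0.00719)/(1.94833) = 3.09280

3.089, 3.093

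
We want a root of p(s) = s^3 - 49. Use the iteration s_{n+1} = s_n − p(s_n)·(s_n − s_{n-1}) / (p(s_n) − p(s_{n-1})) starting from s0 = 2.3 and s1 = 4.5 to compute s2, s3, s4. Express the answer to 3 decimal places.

3.326, 3.590, 3.666

p(2.3) = -36.83300, p(4.5) = 42.12500
s2 = 4.50000 − 42.12500·(4.50000 − 2.30000) / (42.12500 − (-36.83300)) = 4.50000 − (92.67500)/(78.95800) = 3.32627
p(3.32627) = -12.19775
s3 = 3.32627 − (-12.19775)·(3.32627 − 4.50000) / (-12.19775 − 42.12500) = 3.32627 − (14.31681)/(-54.32275) = 3.58983
p(3.58983) = -2.73846
s4 = 3.58983 − (-2.73846)·(3.58983 − 3.32627) / (-2.73846 − (-12.19775)) = 3.58983 − (-0.72172)/(9.45929) = 3.66612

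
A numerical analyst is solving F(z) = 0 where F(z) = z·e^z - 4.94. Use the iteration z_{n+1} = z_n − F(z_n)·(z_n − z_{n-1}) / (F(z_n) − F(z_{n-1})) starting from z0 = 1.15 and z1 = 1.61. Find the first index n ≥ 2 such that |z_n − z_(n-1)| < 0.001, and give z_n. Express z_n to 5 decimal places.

F(1.15) = -1.3080782, F(1.61) = 3.1145261
z2 = 1.6100000 − 3.1145261·(0.4600000)/(4.4226042) = 1.2860547;  |Δ| = 0.3239453
F(1.2860547) = -0.2864340
z3 = 1.2860547 − (-0.2864340)·(-0.3239453)/(-3.4009601) = 1.3133378;  |Δ| = 0.0272832
F(1.3133378) = -0.0562679
z4 = 1.3133378 − (-0.0562679)·(0.0272832)/(0.2301661) = 1.3200077;  |Δ| = 0.0066698
F(1.3200077) = 0.0013827
z5 = 1.3200077 − 0.0013827·(0.0066698)/(0.0576506) = 1.3198477;  |Δ| = 0.0001600
|z5 − z4| = 0.0001600 < 0.001

n = 5, z_n = 1.31985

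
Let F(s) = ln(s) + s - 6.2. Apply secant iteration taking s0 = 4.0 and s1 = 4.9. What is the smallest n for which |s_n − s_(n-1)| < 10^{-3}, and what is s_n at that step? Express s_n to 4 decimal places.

F(4.0) = -0.813706, F(4.9) = 0.289235
s2 = 4.900000 − 0.289235·(0.900000)/(1.102941) = 4.663984;  |Δ| = 0.236016
F(4.663984) = 0.003854
s3 = 4.663984 − 0.003854·(-0.236016)/(-0.285381) = 4.660797;  |Δ| = 0.003187
F(4.660797) = -0.000017
s4 = 4.660797 − (-0.000017)·(-0.003187)/(-0.003871) = 4.660811;  |Δ| = 0.000014
|s4 − s3| = 0.000014 < 10^{-3}

n = 4, s_n = 4.6608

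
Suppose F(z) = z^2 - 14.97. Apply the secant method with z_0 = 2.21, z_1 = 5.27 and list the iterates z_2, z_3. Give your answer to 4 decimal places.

F(2.21) = -10.085900, F(5.27) = 12.802900
z_2 = 5.270000 − 12.802900·(5.270000 − 2.210000) / (12.802900 − (-10.085900)) = 5.270000 − (39.176874)/(22.888800) = 3.558382
F(3.558382) = -2.307915
z_3 = 3.558382 − (-2.307915)·(3.558382 − 5.270000) / (-2.307915 − 12.802900) = 3.558382 − (3.950268)/(-15.110815) = 3.819802

3.5584, 3.8198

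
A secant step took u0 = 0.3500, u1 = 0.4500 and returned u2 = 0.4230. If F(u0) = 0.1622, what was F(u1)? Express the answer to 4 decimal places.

-0.0600

The secant line through (0.3500, 0.1622) and (0.4500, F(u1)) crosses zero at u2 = 0.4230.
So (0.3500, 0.1622), (0.4500, F(u1)), (0.4230, 0) are collinear:
F(u1) = 0.1622 · (0.4500 − 0.4230) / (0.3500 − 0.4230) = 0.1622 · (0.027000)/(-0.073000) = -0.059992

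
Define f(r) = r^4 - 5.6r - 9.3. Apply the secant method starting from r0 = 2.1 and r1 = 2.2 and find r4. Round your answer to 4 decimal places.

2.1492

f(2.1) = -1.611900, f(2.2) = 1.805600
r2 = 2.200000 − 1.805600·(2.200000 − 2.100000) / (1.805600 − (-1.611900)) = 2.200000 − (0.180560)/(3.417500) = 2.147166
f(2.147166) = -0.069060
r3 = 2.147166 − (-0.069060)·(2.147166 − 2.200000) / (-0.069060 − 1.805600) = 2.147166 − (0.003649)/(-1.874660) = 2.149112
f(2.149112) = -0.002787
r4 = 2.149112 − (-0.002787)·(2.149112 − 2.147166) / (-0.002787 − (-0.069060)) = 2.149112 − (-0.000005)/(0.066274) = 2.149194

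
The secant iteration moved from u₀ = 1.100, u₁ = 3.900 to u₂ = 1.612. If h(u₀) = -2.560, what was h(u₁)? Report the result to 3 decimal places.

The secant line through (1.100, -2.560) and (3.900, h(u₁)) crosses zero at u₂ = 1.612.
So (1.100, -2.560), (3.900, h(u₁)), (1.612, 0) are collinear:
h(u₁) = -2.560 · (3.900 − 1.612) / (1.100 − 1.612) = -2.560 · (2.28800)/(-0.51200) = 11.44000

11.440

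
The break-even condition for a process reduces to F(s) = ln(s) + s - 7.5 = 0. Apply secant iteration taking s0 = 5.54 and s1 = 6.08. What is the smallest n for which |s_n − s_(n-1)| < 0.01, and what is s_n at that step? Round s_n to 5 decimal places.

n = 3, s_n = 5.75068

F(5.54) = -0.2480055, F(6.08) = 0.3850047
s2 = 6.0800000 − 0.3850047·(0.5400000)/(0.6330102) = 5.7515653;  |Δ| = 0.3284347
F(5.7515653) = 0.0010373
s3 = 5.7515653 − 0.0010373·(-0.3284347)/(-0.3839674) = 5.7506780;  |Δ| = 0.0008873
|s3 − s2| = 0.0008873 < 0.01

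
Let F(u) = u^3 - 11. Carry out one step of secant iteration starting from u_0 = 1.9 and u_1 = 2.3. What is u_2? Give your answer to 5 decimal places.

F(1.9) = -4.1410000, F(2.3) = 1.1670000
u_2 = 2.3000000 − 1.1670000·(2.3000000 − 1.9000000) / (1.1670000 − (-4.1410000)) = 2.3000000 − (0.4668000)/(5.3080000) = 2.2120573

2.21206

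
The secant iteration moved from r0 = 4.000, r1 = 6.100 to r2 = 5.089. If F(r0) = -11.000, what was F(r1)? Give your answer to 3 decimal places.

10.212

The secant line through (4.000, -11.000) and (6.100, F(r1)) crosses zero at r2 = 5.089.
So (4.000, -11.000), (6.100, F(r1)), (5.089, 0) are collinear:
F(r1) = -11.000 · (6.100 − 5.089) / (4.000 − 5.089) = -11.000 · (1.01100)/(-1.08900) = 10.21212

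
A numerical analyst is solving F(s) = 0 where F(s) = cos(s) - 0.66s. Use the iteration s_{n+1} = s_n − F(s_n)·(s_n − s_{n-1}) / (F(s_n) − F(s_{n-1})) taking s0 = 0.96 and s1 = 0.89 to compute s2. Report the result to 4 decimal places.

0.9188

F(0.96) = -0.060080, F(0.89) = 0.042012
s2 = 0.890000 − 0.042012·(0.890000 − 0.960000) / (0.042012 − (-0.060080)) = 0.890000 − (-0.002941)/(0.102092) = 0.918806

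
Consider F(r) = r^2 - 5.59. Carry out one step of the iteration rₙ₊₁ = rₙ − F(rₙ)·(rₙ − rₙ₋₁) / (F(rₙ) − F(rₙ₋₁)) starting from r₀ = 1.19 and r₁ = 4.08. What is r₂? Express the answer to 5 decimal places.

1.98201

F(1.19) = -4.1739000, F(4.08) = 11.0564000
r₂ = 4.0800000 − 11.0564000·(4.0800000 − 1.1900000) / (11.0564000 − (-4.1739000)) = 4.0800000 − (31.9529960)/(15.2303000) = 1.9820114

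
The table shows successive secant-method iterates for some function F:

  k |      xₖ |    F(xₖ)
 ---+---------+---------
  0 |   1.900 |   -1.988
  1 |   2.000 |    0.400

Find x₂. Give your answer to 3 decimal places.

x₂ = 2.000 − 0.400·(2.000 − 1.900) / (0.400 − (-1.988))
   = 2.000 − (0.04000)/(2.38800) = 1.98325

1.983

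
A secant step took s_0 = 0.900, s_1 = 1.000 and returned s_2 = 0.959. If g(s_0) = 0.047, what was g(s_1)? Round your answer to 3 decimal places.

-0.033

The secant line through (0.900, 0.047) and (1.000, g(s_1)) crosses zero at s_2 = 0.959.
So (0.900, 0.047), (1.000, g(s_1)), (0.959, 0) are collinear:
g(s_1) = 0.047 · (1.000 − 0.959) / (0.900 − 0.959) = 0.047 · (0.04100)/(-0.05900) = -0.03266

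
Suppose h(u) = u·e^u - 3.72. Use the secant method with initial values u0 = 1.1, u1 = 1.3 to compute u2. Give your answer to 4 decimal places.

1.1567

h(1.1) = -0.415417, h(1.3) = 1.050086
u2 = 1.300000 − 1.050086·(1.300000 − 1.100000) / (1.050086 − (-0.415417)) = 1.300000 − (0.210017)/(1.465503) = 1.156693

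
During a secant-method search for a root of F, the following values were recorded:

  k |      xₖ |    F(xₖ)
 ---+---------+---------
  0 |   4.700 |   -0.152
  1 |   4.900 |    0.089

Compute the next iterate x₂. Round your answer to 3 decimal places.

4.826

x₂ = 4.900 − 0.089·(4.900 − 4.700) / (0.089 − (-0.152))
   = 4.900 − (0.01780)/(0.24100) = 4.82614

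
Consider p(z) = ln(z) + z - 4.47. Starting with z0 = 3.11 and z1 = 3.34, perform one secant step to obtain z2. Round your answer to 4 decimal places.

p(3.11) = -0.225377, p(3.34) = 0.075971
z2 = 3.340000 − 0.075971·(3.340000 − 3.110000) / (0.075971 − (-0.225377)) = 3.340000 − (0.017473)/(0.301348) = 3.282016

3.2820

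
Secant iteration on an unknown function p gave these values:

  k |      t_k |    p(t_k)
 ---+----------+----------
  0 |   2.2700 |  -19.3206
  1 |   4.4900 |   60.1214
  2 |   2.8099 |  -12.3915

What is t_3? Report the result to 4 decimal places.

3.0970

t_3 = 2.8099 − (-12.3915)·(2.8099 − 4.4900) / (-12.3915 − 60.1214)
   = 2.8099 − (20.818959)/(-72.512900) = 3.097007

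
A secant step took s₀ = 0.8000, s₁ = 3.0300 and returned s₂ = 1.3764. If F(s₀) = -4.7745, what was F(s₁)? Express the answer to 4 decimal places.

The secant line through (0.8000, -4.7745) and (3.0300, F(s₁)) crosses zero at s₂ = 1.3764.
So (0.8000, -4.7745), (3.0300, F(s₁)), (1.3764, 0) are collinear:
F(s₁) = -4.7745 · (3.0300 − 1.3764) / (0.8000 − 1.3764) = -4.7745 · (1.653600)/(-0.576400) = 13.697282

13.6973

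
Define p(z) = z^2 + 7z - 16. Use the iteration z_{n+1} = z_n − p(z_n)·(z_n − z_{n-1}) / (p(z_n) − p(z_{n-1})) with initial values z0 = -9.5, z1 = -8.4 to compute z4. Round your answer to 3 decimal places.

-8.815

p(-9.5) = 7.75000, p(-8.4) = -4.24000
z2 = -8.40000 − (-4.24000)·(-8.40000 − (-9.50000)) / (-4.24000 − 7.75000) = -8.40000 − (-4.66400)/(-11.99000) = -8.78899
p(-8.78899) = -0.27658
z3 = -8.78899 − (-0.27658)·(-8.78899 − (-8.40000)) / (-0.27658 − (-4.24000)) = -8.78899 − (0.10759)/(3.96342) = -8.81614
p(-8.81614) = 0.01130
z4 = -8.81614 − 0.01130·(-8.81614 − (-8.78899)) / (0.01130 − (-0.27658)) = -8.81614 − (-0.00031)/(0.28787) = -8.81507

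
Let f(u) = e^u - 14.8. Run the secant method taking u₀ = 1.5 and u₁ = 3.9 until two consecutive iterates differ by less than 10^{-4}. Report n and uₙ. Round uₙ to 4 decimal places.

f(1.5) = -10.318311, f(3.9) = 34.602449
u₂ = 3.900000 − 34.602449·(2.400000)/(44.920760) = 2.051281;  |Δ| = 1.848719
f(2.051281) = -7.022144
u₃ = 2.051281 − (-7.022144)·(-1.848719)/(-41.624594) = 2.363163;  |Δ| = 0.311882
f(2.363163) = -4.175497
u₄ = 2.363163 − (-4.175497)·(0.311882)/(2.846648) = 2.820636;  |Δ| = 0.457473
f(2.820636) = 1.987518
u₅ = 2.820636 − 1.987518·(0.457473)/(6.163015) = 2.673105;  |Δ| = 0.147531
f(2.673105) = -0.315129
u₆ = 2.673105 − (-0.315129)·(-0.147531)/(-2.302647) = 2.693295;  |Δ| = 0.020190
f(2.693295) = -0.019702
u₇ = 2.693295 − (-0.019702)·(0.020190)/(0.295427) = 2.694642;  |Δ| = 0.001346
f(2.694642) = 0.000213
u₈ = 2.694642 − 0.000213·(0.001346)/(0.019915) = 2.694627;  |Δ| = 0.000014
|u₈ − u₇| = 0.000014 < 10^{-4}

n = 8, uₙ = 2.6946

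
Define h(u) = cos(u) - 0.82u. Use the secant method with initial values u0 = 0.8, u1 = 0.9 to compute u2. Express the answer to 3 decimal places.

h(0.8) = 0.04071, h(0.9) = -0.11639
u2 = 0.90000 − (-0.11639)·(0.90000 − 0.80000) / (-0.11639 − 0.04071) = 0.90000 − (-0.01164)/(-0.15710) = 0.82591

0.826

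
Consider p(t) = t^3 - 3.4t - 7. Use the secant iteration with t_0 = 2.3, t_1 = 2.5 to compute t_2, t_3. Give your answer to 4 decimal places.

p(2.3) = -2.653000, p(2.5) = 0.125000
t_2 = 2.500000 − 0.125000·(2.500000 − 2.300000) / (0.125000 − (-2.653000)) = 2.500000 − (0.025000)/(2.778000) = 2.491001
p(2.491001) = -0.012532
t_3 = 2.491001 − (-0.012532)·(2.491001 − 2.500000) / (-0.012532 − 0.125000) = 2.491001 − (0.000113)/(-0.137532) = 2.491821

2.4910, 2.4918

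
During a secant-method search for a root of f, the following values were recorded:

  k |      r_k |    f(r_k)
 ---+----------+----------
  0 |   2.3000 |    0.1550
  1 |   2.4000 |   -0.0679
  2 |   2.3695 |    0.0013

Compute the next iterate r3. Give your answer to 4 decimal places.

2.3701

r3 = 2.3695 − 0.0013·(2.3695 − 2.4000) / (0.0013 − (-0.0679))
   = 2.3695 − (-0.000040)/(0.069200) = 2.370073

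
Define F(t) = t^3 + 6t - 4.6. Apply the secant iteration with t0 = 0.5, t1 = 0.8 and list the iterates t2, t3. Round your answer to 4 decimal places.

0.7023, 0.7075

F(0.5) = -1.475000, F(0.8) = 0.712000
t2 = 0.800000 − 0.712000·(0.800000 − 0.500000) / (0.712000 − (-1.475000)) = 0.800000 − (0.213600)/(2.187000) = 0.702332
F(0.702332) = -0.039569
t3 = 0.702332 − (-0.039569)·(0.702332 − 0.800000) / (-0.039569 − 0.712000) = 0.702332 − (0.003865)/(-0.751569) = 0.707474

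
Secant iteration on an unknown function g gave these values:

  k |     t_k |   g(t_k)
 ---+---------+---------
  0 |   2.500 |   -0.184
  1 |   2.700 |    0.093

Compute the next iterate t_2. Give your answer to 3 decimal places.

t_2 = 2.700 − 0.093·(2.700 − 2.500) / (0.093 − (-0.184))
   = 2.700 − (0.01860)/(0.27700) = 2.63285

2.633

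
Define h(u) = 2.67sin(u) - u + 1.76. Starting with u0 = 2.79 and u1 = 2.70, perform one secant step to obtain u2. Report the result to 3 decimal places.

h(2.79) = -0.11047, h(2.70) = 0.20110
u2 = 2.70000 − 0.20110·(2.70000 − 2.79000) / (0.20110 − (-0.11047)) = 2.70000 − (-0.01810)/(0.31157) = 2.75809

2.758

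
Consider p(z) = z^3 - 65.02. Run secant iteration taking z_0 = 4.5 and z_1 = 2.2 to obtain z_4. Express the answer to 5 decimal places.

4.00911

p(4.5) = 26.1050000, p(2.2) = -54.3720000
z_2 = 2.2000000 − (-54.3720000)·(2.2000000 − 4.5000000) / (-54.3720000 − 26.1050000) = 2.2000000 − (125.0556000)/(-80.4770000) = 3.7539297
p(3.7539297) = -12.1196672
z_3 = 3.7539297 − (-12.1196672)·(3.7539297 − 2.2000000) / (-12.1196672 − (-54.3720000)) = 3.7539297 − (-18.8331108)/(42.2523328) = 4.1996592
p(4.1996592) = 9.0499656
z_4 = 4.1996592 − 9.0499656·(4.1996592 − 3.7539297) / (9.0499656 − (-12.1196672)) = 4.1996592 − (4.0338366)/(21.1696328) = 4.0091109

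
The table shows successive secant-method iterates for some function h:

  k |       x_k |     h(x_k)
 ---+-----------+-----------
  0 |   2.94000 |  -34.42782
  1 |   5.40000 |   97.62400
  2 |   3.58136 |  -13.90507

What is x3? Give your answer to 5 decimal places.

3.80810

x3 = 3.58136 − (-13.90507)·(3.58136 − 5.40000) / (-13.90507 − 97.62400)
   = 3.58136 − (25.2883165)/(-111.5290700) = 3.8081019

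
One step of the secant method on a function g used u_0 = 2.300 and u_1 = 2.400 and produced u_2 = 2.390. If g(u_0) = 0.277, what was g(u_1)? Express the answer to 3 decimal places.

-0.031

The secant line through (2.300, 0.277) and (2.400, g(u_1)) crosses zero at u_2 = 2.390.
So (2.300, 0.277), (2.400, g(u_1)), (2.390, 0) are collinear:
g(u_1) = 0.277 · (2.400 − 2.390) / (2.300 − 2.390) = 0.277 · (0.01000)/(-0.09000) = -0.03078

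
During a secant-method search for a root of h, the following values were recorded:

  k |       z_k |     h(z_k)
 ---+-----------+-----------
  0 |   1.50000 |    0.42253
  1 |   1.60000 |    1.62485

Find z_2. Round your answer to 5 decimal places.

1.46486

z_2 = 1.60000 − 1.62485·(1.60000 − 1.50000) / (1.62485 − 0.42253)
   = 1.60000 − (0.1624850)/(1.2023200) = 1.4648571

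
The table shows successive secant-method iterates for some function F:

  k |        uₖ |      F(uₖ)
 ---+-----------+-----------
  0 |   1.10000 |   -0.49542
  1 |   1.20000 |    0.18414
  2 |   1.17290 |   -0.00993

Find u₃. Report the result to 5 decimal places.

1.17429

u₃ = 1.17290 − (-0.00993)·(1.17290 − 1.20000) / (-0.00993 − 0.18414)
   = 1.17290 − (0.0002691)/(-0.1940700) = 1.1742866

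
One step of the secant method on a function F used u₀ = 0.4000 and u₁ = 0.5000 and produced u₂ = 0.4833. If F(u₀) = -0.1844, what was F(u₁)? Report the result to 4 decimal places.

The secant line through (0.4000, -0.1844) and (0.5000, F(u₁)) crosses zero at u₂ = 0.4833.
So (0.4000, -0.1844), (0.5000, F(u₁)), (0.4833, 0) are collinear:
F(u₁) = -0.1844 · (0.5000 − 0.4833) / (0.4000 − 0.4833) = -0.1844 · (0.016700)/(-0.083300) = 0.036969

0.0370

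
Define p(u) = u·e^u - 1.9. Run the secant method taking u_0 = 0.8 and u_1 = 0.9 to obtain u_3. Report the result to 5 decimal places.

0.82909

p(0.8) = -0.1195673, p(0.9) = 0.3136428
u_2 = 0.9000000 − 0.3136428·(0.9000000 − 0.8000000) / (0.3136428 − (-0.1195673)) = 0.9000000 − (0.0313643)/(0.4332101) = 0.8276003
p(0.8276003) = -0.0065978
u_3 = 0.8276003 − (-0.0065978)·(0.8276003 − 0.9000000) / (-0.0065978 − 0.3136428) = 0.8276003 − (0.0004777)/(-0.3202406) = 0.8290919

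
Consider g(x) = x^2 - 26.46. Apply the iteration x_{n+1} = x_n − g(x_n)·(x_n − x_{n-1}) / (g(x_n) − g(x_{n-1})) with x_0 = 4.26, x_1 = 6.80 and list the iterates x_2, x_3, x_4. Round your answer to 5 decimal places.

5.01157, 5.12537, 5.14417

g(4.26) = -8.3124000, g(6.80) = 19.7800000
x_2 = 6.8000000 − 19.7800000·(6.8000000 − 4.2600000) / (19.7800000 − (-8.3124000)) = 6.8000000 − (50.2412000)/(28.0924000) = 5.0115732
g(5.0115732) = -1.3441337
x_3 = 5.0115732 − (-1.3441337)·(5.0115732 − 6.8000000) / (-1.3441337 − 19.7800000) = 5.0115732 − (2.4038847)/(-21.1241337) = 5.1253713
g(5.1253713) = -0.1905694
x_4 = 5.1253713 − (-0.1905694)·(5.1253713 − 5.0115732) / (-0.1905694 − (-1.3441337)) = 5.1253713 − (-0.0216864)/(1.1535643) = 5.1441708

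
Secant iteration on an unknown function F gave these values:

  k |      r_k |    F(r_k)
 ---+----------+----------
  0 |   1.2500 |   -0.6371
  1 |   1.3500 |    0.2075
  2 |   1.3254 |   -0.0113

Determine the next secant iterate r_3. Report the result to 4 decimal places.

1.3267

r_3 = 1.3254 − (-0.0113)·(1.3254 − 1.3500) / (-0.0113 − 0.2075)
   = 1.3254 − (0.000278)/(-0.218800) = 1.326670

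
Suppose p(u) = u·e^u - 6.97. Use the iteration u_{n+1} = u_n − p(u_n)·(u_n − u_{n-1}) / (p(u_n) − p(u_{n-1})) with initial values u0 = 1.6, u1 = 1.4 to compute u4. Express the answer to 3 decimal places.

1.522

p(1.6) = 0.95485, p(1.4) = -1.29272
u2 = 1.40000 − (-1.29272)·(1.40000 − 1.60000) / (-1.29272 − 0.95485) = 1.40000 − (0.25854)/(-2.24757) = 1.51503
p(1.51503) = -0.07725
u3 = 1.51503 − (-0.07725)·(1.51503 − 1.40000) / (-0.07725 − (-1.29272)) = 1.51503 − (-0.00889)/(1.21547) = 1.52234
p(1.52234) = 0.00683
u4 = 1.52234 − 0.00683·(1.52234 − 1.51503) / (0.00683 − (-0.07725)) = 1.52234 − (0.00005)/(0.08409) = 1.52175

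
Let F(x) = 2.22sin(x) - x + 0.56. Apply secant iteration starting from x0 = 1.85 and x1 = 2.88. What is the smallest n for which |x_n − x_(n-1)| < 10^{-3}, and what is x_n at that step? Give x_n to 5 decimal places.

n = 5, x_n = 2.26550

F(1.85) = 0.8440310, F(2.88) = -1.7458650
x2 = 2.8800000 − (-1.7458650)·(1.0300000)/(-2.5898960) = 2.1856706;  |Δ| = 0.6943294
F(2.1856706) = 0.1877275
x3 = 2.1856706 − 0.1877275·(-0.6943294)/(1.9335926) = 2.2530812;  |Δ| = 0.0674107
F(2.2530812) = 0.0299361
x4 = 2.2530812 − 0.0299361·(0.0674107)/(-0.1577914) = 2.2658704;  |Δ| = 0.0127891
F(2.2658704) = -0.0008964
x5 = 2.2658704 − (-0.0008964)·(0.0127891)/(-0.0308326) = 2.2654985;  |Δ| = 0.0003718
|x5 − x4| = 0.0003718 < 10^{-3}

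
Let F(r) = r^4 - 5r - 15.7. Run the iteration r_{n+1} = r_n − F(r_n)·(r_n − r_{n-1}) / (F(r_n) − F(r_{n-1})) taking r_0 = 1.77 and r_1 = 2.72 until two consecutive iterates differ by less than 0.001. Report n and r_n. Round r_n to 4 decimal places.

F(1.77) = -14.734938, F(2.72) = 25.436323
r_2 = 2.720000 − 25.436323·(0.950000)/(40.171260) = 2.118463;  |Δ| = 0.601537
F(2.118463) = -6.151205
r_3 = 2.118463 − (-6.151205)·(-0.601537)/(-31.587527) = 2.235603;  |Δ| = 0.117140
F(2.235603) = -1.898791
r_4 = 2.235603 − (-1.898791)·(0.117140)/(4.252414) = 2.287909;  |Δ| = 0.052306
F(2.287909) = 0.260732
r_5 = 2.287909 − 0.260732·(0.052306)/(2.159523) = 2.281594;  |Δ| = 0.006315
F(2.281594) = -0.008967
r_6 = 2.281594 − (-0.008967)·(-0.006315)/(-0.269699) = 2.281804;  |Δ| = 0.000210
|r_6 − r_5| = 0.000210 < 0.001

n = 6, r_n = 2.2818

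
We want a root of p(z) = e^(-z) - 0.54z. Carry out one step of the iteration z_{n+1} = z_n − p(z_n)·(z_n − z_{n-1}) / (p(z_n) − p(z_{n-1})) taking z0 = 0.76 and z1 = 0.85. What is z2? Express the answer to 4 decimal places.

p(0.76) = 0.057266, p(0.85) = -0.031585
z2 = 0.850000 − (-0.031585)·(0.850000 − 0.760000) / (-0.031585 − 0.057266) = 0.850000 − (-0.002843)/(-0.088851) = 0.818007

0.8180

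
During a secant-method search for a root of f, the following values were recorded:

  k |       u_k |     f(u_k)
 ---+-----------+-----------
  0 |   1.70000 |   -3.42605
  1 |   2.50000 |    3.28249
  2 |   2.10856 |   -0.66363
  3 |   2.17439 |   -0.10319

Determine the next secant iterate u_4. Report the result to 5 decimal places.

u_4 = 2.17439 − (-0.10319)·(2.17439 − 2.10856) / (-0.10319 − (-0.66363))
   = 2.17439 − (-0.0067930)/(0.5604400) = 2.1865108

2.18651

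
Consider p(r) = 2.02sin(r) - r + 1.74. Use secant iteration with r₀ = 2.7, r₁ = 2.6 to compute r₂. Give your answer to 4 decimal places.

2.6652

p(2.7) = -0.096693, p(2.6) = 0.181313
r₂ = 2.600000 − 0.181313·(2.600000 − 2.700000) / (0.181313 − (-0.096693)) = 2.600000 − (-0.018131)/(0.278005) = 2.665219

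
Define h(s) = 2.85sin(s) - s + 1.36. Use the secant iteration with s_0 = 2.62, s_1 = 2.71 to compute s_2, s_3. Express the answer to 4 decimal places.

2.6653, 2.6657

h(2.62) = 0.160046, h(2.71) = -0.157794
s_2 = 2.710000 − (-0.157794)·(2.710000 − 2.620000) / (-0.157794 − 0.160046) = 2.710000 − (-0.014201)/(-0.317840) = 2.665319
h(2.665319) = 0.001323
s_3 = 2.665319 − 0.001323·(2.665319 − 2.710000) / (0.001323 − (-0.157794)) = 2.665319 − (-0.000059)/(0.159117) = 2.665690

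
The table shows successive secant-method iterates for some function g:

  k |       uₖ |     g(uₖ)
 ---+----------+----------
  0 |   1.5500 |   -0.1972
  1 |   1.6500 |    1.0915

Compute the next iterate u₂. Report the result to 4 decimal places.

1.5653

u₂ = 1.6500 − 1.0915·(1.6500 − 1.5500) / (1.0915 − (-0.1972))
   = 1.6500 − (0.109150)/(1.288700) = 1.565302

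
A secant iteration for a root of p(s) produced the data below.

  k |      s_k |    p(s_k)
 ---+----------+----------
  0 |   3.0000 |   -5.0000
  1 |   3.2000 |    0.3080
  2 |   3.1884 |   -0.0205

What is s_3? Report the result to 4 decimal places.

3.1891

s_3 = 3.1884 − (-0.0205)·(3.1884 − 3.2000) / (-0.0205 − 0.3080)
   = 3.1884 − (0.000238)/(-0.328500) = 3.189124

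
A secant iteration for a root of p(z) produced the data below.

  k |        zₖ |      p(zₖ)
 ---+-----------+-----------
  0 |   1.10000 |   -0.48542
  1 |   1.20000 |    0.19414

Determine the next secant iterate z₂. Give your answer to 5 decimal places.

1.17143

z₂ = 1.20000 − 0.19414·(1.20000 − 1.10000) / (0.19414 − (-0.48542))
   = 1.20000 − (0.0194140)/(0.6795600) = 1.1714315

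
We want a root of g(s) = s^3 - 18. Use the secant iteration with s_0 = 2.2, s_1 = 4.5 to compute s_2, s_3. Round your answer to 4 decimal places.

g(2.2) = -7.352000, g(4.5) = 73.125000
s_2 = 4.500000 − 73.125000·(4.500000 − 2.200000) / (73.125000 − (-7.352000)) = 4.500000 − (168.187500)/(80.477000) = 2.410117
g(2.410117) = -4.000437
s_3 = 2.410117 − (-4.000437)·(2.410117 − 4.500000) / (-4.000437 − 73.125000) = 2.410117 − (8.360445)/(-77.125437) = 2.518518

2.4101, 2.5185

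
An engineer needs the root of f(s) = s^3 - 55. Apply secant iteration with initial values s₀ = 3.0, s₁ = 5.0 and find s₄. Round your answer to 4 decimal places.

3.8069

f(3.0) = -28.000000, f(5.0) = 70.000000
s₂ = 5.000000 − 70.000000·(5.000000 − 3.000000) / (70.000000 − (-28.000000)) = 5.000000 − (140.000000)/(98.000000) = 3.571429
f(3.571429) = -9.446064
s₃ = 3.571429 − (-9.446064)·(3.571429 − 5.000000) / (-9.446064 − 70.000000) = 3.571429 − (13.494377)/(-79.446064) = 3.741284
f(3.741284) = -2.632460
s₄ = 3.741284 − (-2.632460)·(3.741284 − 3.571429) / (-2.632460 − (-9.446064)) = 3.741284 − (-0.447139)/(6.813604) = 3.806909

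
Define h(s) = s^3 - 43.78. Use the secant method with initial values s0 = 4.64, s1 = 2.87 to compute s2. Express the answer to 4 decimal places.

3.3375

h(4.64) = 56.117344, h(2.87) = -20.140097
s2 = 2.870000 − (-20.140097)·(2.870000 − 4.640000) / (-20.140097 − 56.117344) = 2.870000 − (35.647972)/(-76.257441) = 3.337469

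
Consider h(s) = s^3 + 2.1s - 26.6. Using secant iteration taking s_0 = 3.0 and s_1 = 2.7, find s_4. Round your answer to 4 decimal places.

h(3.0) = 6.700000, h(2.7) = -1.247000
s_2 = 2.700000 − (-1.247000)·(2.700000 − 3.000000) / (-1.247000 − 6.700000) = 2.700000 − (0.374100)/(-7.947000) = 2.747074
h(2.747074) = -0.100574
s_3 = 2.747074 − (-0.100574)·(2.747074 − 2.700000) / (-0.100574 − (-1.247000)) = 2.747074 − (-0.004734)/(1.146426) = 2.751204
h(2.751204) = 0.001734
s_4 = 2.751204 − 0.001734·(2.751204 − 2.747074) / (0.001734 − (-0.100574)) = 2.751204 − (0.000007)/(0.102307) = 2.751134

2.7511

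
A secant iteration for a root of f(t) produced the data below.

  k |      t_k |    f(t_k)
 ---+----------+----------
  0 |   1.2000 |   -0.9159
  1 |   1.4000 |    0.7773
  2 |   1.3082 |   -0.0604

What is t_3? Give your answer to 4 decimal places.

t_3 = 1.3082 − (-0.0604)·(1.3082 − 1.4000) / (-0.0604 − 0.7773)
   = 1.3082 − (0.005545)/(-0.837700) = 1.314819

1.3148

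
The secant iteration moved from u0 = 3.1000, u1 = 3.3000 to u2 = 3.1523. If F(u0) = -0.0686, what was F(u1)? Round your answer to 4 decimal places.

0.1937

The secant line through (3.1000, -0.0686) and (3.3000, F(u1)) crosses zero at u2 = 3.1523.
So (3.1000, -0.0686), (3.3000, F(u1)), (3.1523, 0) are collinear:
F(u1) = -0.0686 · (3.3000 − 3.1523) / (3.1000 − 3.1523) = -0.0686 · (0.147700)/(-0.052300) = 0.193733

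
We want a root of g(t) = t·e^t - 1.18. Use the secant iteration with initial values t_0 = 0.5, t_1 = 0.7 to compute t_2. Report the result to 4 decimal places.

g(0.5) = -0.355639, g(0.7) = 0.229627
t_2 = 0.700000 − 0.229627·(0.700000 − 0.500000) / (0.229627 − (-0.355639)) = 0.700000 − (0.045925)/(0.585266) = 0.621531

0.6215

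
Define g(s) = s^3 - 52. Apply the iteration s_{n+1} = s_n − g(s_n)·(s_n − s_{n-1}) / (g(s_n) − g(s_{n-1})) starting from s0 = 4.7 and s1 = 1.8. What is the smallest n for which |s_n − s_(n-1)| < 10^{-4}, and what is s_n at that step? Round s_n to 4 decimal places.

n = 8, s_n = 3.7325

g(4.7) = 51.823000, g(1.8) = -46.168000
s2 = 1.800000 − (-46.168000)·(-2.900000)/(-97.991000) = 3.166321;  |Δ| = 1.366321
g(3.166321) = -20.255756
s3 = 3.166321 − (-20.255756)·(1.366321)/(25.912244) = 4.234383;  |Δ| = 1.068062
g(4.234383) = 23.922485
s4 = 4.234383 − 23.922485·(1.068062)/(44.178241) = 3.656028;  |Δ| = 0.578355
g(3.656028) = -3.131535
s5 = 3.656028 − (-3.131535)·(-0.578355)/(-27.054021) = 3.722974;  |Δ| = 0.066945
g(3.722974) = -0.397601
s6 = 3.722974 − (-0.397601)·(0.066945)/(2.733935) = 3.732710;  |Δ| = 0.009736
g(3.732710) = 0.008296
s7 = 3.732710 − 0.008296·(0.009736)/(0.405896) = 3.732511;  |Δ| = 0.000199
g(3.732511) = -0.000021
s8 = 3.732511 − (-0.000021)·(-0.000199)/(-0.008317) = 3.732511;  |Δ| = 0.000001
|s8 − s7| = 0.000001 < 10^{-4}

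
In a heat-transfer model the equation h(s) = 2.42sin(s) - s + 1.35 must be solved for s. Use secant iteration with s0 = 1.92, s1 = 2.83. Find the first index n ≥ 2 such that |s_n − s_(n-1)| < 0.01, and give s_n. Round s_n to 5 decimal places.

h(1.92) = 1.7039420, h(2.83) = -0.7380885
s2 = 2.8300000 − (-0.7380885)·(0.9100000)/(-2.4420306) = 2.5549582;  |Δ| = 0.2750418
h(2.5549582) = 0.1346603
s3 = 2.5549582 − 0.1346603·(-0.2750418)/(0.8727488) = 2.5973956;  |Δ| = 0.0424374
h(2.5973956) = 0.0055142
s4 = 2.5973956 − 0.0055142·(0.0424374)/(-0.1291461) = 2.5992076;  |Δ| = 0.0018120
|s4 − s3| = 0.0018120 < 0.01

n = 4, s_n = 2.59921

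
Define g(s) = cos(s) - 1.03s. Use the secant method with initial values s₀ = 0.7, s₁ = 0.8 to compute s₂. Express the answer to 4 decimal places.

0.7256

g(0.7) = 0.043842, g(0.8) = -0.127293
s₂ = 0.800000 − (-0.127293)·(0.800000 − 0.700000) / (-0.127293 − 0.043842) = 0.800000 − (-0.012729)/(-0.171135) = 0.725618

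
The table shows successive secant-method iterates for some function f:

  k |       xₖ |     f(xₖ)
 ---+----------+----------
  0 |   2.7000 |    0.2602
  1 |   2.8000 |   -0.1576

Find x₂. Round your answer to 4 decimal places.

2.7623

x₂ = 2.8000 − (-0.1576)·(2.8000 − 2.7000) / (-0.1576 − 0.2602)
   = 2.8000 − (-0.015760)/(-0.417800) = 2.762279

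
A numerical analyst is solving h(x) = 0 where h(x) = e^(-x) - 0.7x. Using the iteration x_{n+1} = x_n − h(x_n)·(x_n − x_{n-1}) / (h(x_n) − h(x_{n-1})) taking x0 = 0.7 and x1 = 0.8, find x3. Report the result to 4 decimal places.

h(0.7) = 0.006585, h(0.8) = -0.110671
x2 = 0.800000 − (-0.110671)·(0.800000 − 0.700000) / (-0.110671 − 0.006585) = 0.800000 − (-0.011067)/(-0.117256) = 0.705616
h(0.705616) = -0.000127
x3 = 0.705616 − (-0.000127)·(0.705616 − 0.800000) / (-0.000127 − (-0.110671)) = 0.705616 − (0.000012)/(0.110544) = 0.705508

0.7055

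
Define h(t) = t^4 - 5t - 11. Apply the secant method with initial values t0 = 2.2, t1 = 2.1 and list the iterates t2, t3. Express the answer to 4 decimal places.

h(2.2) = 1.425600, h(2.1) = -2.051900
t2 = 2.100000 − (-2.051900)·(2.100000 − 2.200000) / (-2.051900 − 1.425600) = 2.100000 − (0.205190)/(-3.477500) = 2.159005
h(2.159005) = -0.067282
t3 = 2.159005 − (-0.067282)·(2.159005 − 2.100000) / (-0.067282 − (-2.051900)) = 2.159005 − (-0.003970)/(1.984618) = 2.161005

2.1590, 2.1610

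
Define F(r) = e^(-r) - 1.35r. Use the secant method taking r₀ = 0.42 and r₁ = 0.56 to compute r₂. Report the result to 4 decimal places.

0.4659

F(0.42) = 0.090047, F(0.56) = -0.184791
r₂ = 0.560000 − (-0.184791)·(0.560000 − 0.420000) / (-0.184791 − 0.090047) = 0.560000 − (-0.025871)/(-0.274838) = 0.465869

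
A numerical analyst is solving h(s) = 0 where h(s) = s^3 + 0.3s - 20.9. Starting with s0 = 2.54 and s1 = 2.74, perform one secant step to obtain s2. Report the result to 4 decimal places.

2.7168

h(2.54) = -3.750936, h(2.74) = 0.492824
s2 = 2.740000 − 0.492824·(2.740000 − 2.540000) / (0.492824 − (-3.750936)) = 2.740000 − (0.098565)/(4.243760) = 2.716774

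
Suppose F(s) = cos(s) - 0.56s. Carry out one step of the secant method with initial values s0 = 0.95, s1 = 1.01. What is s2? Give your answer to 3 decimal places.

F(0.95) = 0.04968, F(1.01) = -0.03374
s2 = 1.01000 − (-0.03374)·(1.01000 − 0.95000) / (-0.03374 − 0.04968) = 1.01000 − (-0.00202)/(-0.08342) = 0.98573

0.986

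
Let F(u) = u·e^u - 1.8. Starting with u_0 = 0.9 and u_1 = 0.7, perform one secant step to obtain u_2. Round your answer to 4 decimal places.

F(0.9) = 0.413643, F(0.7) = -0.390373
u_2 = 0.700000 − (-0.390373)·(0.700000 − 0.900000) / (-0.390373 − 0.413643) = 0.700000 − (0.078075)/(-0.804016) = 0.797106

0.7971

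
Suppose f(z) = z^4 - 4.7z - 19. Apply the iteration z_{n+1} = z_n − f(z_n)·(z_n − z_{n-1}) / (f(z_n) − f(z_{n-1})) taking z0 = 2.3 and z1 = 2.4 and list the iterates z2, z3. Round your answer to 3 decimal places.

f(2.3) = -1.82590, f(2.4) = 2.89760
z2 = 2.40000 − 2.89760·(2.40000 − 2.30000) / (2.89760 − (-1.82590)) = 2.40000 − (0.28976)/(4.72350) = 2.33866
f(2.33866) = -0.07833
z3 = 2.33866 − (-0.07833)·(2.33866 − 2.40000) / (-0.07833 − 2.89760) = 2.33866 − (0.00480)/(-2.97593) = 2.34027

2.339, 2.340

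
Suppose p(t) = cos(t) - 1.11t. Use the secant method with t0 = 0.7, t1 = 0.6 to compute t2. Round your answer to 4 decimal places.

0.6929

p(0.7) = -0.012158, p(0.6) = 0.159336
t2 = 0.600000 − 0.159336·(0.600000 − 0.700000) / (0.159336 − (-0.012158)) = 0.600000 − (-0.015934)/(0.171493) = 0.692911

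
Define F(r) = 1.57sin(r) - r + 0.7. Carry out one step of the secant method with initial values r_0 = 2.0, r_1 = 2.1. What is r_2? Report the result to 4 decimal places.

F(2.0) = 0.127597, F(2.1) = -0.044761
r_2 = 2.100000 − (-0.044761)·(2.100000 − 2.000000) / (-0.044761 − 0.127597) = 2.100000 − (-0.004476)/(-0.172358) = 2.074030

2.0740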